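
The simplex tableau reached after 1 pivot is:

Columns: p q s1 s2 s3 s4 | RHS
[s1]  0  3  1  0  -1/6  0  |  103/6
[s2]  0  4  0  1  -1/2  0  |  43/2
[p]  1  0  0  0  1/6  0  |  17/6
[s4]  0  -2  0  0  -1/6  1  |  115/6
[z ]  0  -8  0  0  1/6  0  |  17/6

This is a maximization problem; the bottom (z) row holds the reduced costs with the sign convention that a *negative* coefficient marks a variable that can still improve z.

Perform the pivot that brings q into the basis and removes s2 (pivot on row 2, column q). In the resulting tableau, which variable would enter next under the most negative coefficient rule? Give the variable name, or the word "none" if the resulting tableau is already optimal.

Pivot element 4. New z-row = old z-row − (-8)·(row 2/4).
Updated z-row coefficients: p: 0, q: 0, s1: 0, s2: 2, s3: -5/6, s4: 0.
The most negative is -5/6 in column s3, so s3 would enter next.

s3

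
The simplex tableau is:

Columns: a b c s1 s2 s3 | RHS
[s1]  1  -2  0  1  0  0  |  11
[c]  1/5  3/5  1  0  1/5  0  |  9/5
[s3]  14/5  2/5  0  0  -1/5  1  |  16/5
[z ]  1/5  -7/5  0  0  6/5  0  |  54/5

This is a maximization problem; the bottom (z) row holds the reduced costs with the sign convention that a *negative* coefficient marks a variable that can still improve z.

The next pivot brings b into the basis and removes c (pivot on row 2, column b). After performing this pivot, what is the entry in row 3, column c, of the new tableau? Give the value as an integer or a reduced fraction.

Pivot element is row 2, column b: 3/5.
Normalize row 2: new (row 2, c) = 1/(3/5) = 5/3.
row 3 ← row 3 − (2/5)·(new row 2): 0 − (2/5)·(5/3) = -2/3.

-2/3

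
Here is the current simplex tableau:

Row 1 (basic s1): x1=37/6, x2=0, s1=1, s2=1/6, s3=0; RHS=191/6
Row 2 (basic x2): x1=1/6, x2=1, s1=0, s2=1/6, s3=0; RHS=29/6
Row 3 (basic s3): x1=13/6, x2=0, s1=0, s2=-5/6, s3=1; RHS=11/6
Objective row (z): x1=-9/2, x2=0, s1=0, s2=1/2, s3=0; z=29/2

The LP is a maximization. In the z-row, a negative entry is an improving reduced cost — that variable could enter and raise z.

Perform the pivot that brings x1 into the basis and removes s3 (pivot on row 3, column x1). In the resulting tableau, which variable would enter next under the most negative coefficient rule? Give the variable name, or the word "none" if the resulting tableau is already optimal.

s2

Pivot element 13/6. New z-row = old z-row − (-9/2)·(row 3/(13/6)).
Updated z-row coefficients: x1: 0, x2: 0, s1: 0, s2: -16/13, s3: 27/13.
The most negative is -16/13 in column s2, so s2 would enter next.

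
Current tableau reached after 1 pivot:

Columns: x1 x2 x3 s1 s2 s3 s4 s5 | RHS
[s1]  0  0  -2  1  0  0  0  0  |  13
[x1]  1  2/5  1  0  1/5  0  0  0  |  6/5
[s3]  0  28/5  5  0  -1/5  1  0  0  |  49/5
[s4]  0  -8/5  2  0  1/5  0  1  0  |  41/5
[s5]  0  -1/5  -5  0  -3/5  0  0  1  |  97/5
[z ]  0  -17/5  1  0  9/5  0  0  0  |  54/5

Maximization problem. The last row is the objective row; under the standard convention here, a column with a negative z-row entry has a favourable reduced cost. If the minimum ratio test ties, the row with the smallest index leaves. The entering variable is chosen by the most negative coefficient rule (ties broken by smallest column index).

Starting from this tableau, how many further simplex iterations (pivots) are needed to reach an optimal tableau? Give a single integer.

pivot: x2 in, s3 out → z = 67/4
No improving column remains; optimal.

1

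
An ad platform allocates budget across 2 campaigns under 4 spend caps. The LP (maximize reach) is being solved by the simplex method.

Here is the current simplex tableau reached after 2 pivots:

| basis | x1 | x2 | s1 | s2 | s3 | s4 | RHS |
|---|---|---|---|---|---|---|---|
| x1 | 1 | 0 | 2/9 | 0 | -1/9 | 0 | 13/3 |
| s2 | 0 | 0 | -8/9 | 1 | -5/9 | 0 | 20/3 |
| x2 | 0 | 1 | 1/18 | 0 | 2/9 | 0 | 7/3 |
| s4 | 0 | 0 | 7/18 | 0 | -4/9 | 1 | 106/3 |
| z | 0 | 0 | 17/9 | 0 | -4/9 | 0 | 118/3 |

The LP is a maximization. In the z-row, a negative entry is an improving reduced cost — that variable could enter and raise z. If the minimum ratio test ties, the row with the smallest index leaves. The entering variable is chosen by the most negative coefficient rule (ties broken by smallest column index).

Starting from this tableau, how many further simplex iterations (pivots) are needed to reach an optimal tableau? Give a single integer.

pivot: s3 in, x2 out → z = 44
No improving column remains; optimal.

1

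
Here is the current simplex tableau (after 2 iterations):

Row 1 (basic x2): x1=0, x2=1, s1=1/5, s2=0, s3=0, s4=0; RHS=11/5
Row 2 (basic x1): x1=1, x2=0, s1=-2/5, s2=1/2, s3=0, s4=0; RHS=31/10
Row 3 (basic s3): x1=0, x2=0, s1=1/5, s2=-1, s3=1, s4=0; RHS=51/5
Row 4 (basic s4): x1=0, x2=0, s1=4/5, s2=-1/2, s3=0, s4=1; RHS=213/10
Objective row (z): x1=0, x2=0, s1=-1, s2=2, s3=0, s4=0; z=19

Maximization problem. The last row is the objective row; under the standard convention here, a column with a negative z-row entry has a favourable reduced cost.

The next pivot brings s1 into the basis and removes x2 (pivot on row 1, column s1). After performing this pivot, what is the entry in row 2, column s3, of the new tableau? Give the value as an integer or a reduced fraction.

0

Pivot element is row 1, column s1: 1/5.
Normalize row 1: new (row 1, s3) = 0/(1/5) = 0.
row 2 ← row 2 − (-2/5)·(new row 1): 0 − (-2/5)·0 = 0.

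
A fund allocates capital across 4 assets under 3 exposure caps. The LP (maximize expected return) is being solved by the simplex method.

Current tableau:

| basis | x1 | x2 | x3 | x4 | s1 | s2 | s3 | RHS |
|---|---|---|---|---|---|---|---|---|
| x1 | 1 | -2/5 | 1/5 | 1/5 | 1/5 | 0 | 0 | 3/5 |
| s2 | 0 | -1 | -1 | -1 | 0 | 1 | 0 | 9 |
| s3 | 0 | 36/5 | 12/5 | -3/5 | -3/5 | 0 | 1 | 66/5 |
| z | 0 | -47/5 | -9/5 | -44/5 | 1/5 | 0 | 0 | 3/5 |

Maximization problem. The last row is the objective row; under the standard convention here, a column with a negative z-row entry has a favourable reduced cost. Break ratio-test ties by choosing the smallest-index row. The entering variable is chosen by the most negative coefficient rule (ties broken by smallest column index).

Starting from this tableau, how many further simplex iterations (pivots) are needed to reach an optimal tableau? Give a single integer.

2

pivot: x2 in, s3 out → z = 107/6
pivot: x4 in, x1 out → z = 189/2
No improving column remains; optimal.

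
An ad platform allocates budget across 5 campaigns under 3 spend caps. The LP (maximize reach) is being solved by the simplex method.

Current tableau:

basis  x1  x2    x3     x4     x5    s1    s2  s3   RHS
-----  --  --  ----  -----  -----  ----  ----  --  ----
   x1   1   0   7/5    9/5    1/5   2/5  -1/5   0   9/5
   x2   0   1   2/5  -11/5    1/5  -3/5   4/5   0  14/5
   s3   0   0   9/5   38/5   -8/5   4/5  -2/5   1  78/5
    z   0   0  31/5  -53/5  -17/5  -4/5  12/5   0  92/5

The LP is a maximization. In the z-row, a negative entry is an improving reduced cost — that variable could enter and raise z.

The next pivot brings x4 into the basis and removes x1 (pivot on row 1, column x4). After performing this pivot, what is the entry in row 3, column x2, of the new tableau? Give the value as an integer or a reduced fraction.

Pivot element is row 1, column x4: 9/5.
Normalize row 1: new (row 1, x2) = 0/(9/5) = 0.
row 3 ← row 3 − (38/5)·(new row 1): 0 − (38/5)·0 = 0.

0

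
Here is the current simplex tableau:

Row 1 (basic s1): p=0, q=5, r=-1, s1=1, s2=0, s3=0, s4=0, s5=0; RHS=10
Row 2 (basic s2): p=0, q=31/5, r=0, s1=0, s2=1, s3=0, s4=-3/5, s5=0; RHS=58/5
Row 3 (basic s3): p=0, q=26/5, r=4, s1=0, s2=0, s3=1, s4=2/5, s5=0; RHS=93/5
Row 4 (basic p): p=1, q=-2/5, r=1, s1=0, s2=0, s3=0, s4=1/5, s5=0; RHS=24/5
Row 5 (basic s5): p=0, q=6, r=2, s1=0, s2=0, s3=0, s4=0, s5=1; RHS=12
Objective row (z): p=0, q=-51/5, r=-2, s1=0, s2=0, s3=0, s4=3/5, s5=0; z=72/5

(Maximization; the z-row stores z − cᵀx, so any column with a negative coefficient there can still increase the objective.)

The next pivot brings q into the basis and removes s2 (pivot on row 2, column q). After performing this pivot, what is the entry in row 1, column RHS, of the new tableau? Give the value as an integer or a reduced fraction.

20/31

Pivot element is row 2, column q: 31/5.
Normalize row 2: new (row 2, RHS) = (58/5)/(31/5) = 58/31.
row 1 ← row 1 − 5·(new row 2): 10 − 5·(58/31) = 20/31.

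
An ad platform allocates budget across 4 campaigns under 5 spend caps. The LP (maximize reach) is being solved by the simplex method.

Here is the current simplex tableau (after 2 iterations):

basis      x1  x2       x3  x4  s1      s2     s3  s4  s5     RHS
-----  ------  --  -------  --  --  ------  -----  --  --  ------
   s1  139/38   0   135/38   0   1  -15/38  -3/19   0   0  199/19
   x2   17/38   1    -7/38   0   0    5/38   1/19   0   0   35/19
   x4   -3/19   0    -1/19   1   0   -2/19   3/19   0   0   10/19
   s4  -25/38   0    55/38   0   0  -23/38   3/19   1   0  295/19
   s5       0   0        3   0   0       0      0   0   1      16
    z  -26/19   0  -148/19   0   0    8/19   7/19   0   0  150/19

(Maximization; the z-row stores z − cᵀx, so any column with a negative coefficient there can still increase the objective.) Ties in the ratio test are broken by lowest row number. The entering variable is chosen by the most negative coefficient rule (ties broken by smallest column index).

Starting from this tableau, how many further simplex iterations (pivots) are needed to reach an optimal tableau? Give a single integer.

2

pivot: x3 in, s1 out → z = 4166/135
pivot: s2 in, x2 out → z = 202/5
No improving column remains; optimal.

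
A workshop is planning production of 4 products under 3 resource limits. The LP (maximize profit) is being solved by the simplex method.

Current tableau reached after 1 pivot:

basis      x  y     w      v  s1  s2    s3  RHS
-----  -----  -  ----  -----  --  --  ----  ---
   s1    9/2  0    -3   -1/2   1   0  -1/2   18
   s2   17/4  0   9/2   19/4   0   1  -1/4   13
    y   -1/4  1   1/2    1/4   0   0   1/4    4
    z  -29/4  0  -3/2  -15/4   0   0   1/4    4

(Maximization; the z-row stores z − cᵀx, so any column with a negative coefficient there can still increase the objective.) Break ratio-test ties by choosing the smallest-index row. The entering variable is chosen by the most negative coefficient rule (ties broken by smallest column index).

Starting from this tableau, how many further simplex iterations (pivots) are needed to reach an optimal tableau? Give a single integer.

pivot: x in, s2 out → z = 445/17
pivot: s3 in, y out → z = 119/4
No improving column remains; optimal.

2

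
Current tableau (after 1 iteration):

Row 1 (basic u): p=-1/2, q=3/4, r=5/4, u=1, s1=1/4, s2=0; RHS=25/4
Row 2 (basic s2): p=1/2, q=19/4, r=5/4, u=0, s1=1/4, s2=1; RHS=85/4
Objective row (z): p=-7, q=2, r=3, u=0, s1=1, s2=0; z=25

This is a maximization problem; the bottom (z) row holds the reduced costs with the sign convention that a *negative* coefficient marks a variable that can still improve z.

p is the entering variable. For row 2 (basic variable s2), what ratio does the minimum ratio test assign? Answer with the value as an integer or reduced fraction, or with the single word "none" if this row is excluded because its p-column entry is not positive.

85/2

Ratio = RHS / (p entry) = (85/4) / (1/2) = 85/2.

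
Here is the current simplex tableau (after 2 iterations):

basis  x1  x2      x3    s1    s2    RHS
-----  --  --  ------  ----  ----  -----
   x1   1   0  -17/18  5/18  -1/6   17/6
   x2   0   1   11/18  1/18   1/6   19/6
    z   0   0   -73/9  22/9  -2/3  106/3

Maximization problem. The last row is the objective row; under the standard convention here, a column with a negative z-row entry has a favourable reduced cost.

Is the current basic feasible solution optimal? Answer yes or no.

no

Column x3 has objective-row coefficient -73/9, which is negative; an improving pivot exists, so not yet optimal.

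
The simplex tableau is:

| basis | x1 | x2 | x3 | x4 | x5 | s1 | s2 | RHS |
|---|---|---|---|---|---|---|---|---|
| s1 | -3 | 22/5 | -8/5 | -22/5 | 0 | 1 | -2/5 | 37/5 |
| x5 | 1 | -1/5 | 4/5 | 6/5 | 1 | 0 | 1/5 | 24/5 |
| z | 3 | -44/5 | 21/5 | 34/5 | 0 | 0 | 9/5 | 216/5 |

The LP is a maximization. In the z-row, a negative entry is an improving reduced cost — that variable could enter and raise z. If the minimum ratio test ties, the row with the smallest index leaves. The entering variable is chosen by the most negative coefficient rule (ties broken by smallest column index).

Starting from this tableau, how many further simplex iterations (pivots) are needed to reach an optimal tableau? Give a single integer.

2

pivot: x2 in, s1 out → z = 58
pivot: x1 in, x5 out → z = 1441/19
No improving column remains; optimal.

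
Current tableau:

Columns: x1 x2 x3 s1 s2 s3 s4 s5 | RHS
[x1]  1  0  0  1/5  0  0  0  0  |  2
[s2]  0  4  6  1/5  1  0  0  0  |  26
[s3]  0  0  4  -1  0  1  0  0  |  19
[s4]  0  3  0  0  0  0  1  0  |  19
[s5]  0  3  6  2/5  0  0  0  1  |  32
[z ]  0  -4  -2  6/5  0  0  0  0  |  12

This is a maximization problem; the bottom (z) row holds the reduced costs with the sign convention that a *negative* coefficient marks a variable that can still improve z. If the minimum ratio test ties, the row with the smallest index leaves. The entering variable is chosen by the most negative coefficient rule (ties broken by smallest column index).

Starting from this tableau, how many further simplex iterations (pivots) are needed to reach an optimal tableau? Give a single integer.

2

pivot: x2 in, s4 out → z = 112/3
pivot: x3 in, s2 out → z = 338/9
No improving column remains; optimal.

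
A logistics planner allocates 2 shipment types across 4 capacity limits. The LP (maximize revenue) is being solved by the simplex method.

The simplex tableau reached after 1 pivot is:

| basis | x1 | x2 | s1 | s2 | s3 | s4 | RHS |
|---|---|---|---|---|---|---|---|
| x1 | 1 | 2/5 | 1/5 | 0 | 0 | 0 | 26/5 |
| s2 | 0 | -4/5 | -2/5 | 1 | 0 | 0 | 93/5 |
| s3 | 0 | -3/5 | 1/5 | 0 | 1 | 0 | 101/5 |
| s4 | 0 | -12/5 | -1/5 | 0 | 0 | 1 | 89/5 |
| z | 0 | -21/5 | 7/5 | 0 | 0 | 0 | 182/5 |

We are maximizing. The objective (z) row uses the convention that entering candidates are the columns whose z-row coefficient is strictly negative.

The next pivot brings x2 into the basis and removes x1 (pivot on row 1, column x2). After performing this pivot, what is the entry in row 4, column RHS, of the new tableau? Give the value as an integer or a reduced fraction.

49

Pivot element is row 1, column x2: 2/5.
Normalize row 1: new (row 1, RHS) = (26/5)/(2/5) = 13.
row 4 ← row 4 − (-12/5)·(new row 1): 89/5 − (-12/5)·13 = 49.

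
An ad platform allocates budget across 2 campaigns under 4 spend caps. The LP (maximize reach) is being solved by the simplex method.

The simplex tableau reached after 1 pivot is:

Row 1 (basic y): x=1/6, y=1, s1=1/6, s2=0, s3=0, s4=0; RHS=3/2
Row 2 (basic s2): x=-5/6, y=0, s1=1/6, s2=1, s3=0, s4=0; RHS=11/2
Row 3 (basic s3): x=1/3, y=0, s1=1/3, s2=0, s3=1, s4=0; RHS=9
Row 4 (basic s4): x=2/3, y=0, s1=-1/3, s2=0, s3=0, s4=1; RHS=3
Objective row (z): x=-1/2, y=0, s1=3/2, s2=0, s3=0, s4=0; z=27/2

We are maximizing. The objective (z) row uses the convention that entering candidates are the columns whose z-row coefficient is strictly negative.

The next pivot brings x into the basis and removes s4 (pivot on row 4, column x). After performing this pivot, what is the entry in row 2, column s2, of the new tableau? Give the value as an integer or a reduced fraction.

1

Pivot element is row 4, column x: 2/3.
Normalize row 4: new (row 4, s2) = 0/(2/3) = 0.
row 2 ← row 2 − (-5/6)·(new row 4): 1 − (-5/6)·0 = 1.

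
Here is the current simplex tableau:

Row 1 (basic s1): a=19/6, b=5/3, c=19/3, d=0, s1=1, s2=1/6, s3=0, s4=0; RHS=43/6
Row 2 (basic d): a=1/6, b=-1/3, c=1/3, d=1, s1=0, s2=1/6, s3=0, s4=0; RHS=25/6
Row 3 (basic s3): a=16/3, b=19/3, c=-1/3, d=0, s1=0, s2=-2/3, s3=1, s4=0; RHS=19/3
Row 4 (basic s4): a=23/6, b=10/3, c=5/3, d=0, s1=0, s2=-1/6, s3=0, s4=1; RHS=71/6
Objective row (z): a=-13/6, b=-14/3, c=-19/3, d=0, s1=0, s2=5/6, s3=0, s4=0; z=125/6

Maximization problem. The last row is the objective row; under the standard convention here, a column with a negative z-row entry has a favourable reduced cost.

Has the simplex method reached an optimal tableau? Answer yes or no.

Column a has objective-row coefficient -13/6, which is negative; an improving pivot exists, so not yet optimal.

no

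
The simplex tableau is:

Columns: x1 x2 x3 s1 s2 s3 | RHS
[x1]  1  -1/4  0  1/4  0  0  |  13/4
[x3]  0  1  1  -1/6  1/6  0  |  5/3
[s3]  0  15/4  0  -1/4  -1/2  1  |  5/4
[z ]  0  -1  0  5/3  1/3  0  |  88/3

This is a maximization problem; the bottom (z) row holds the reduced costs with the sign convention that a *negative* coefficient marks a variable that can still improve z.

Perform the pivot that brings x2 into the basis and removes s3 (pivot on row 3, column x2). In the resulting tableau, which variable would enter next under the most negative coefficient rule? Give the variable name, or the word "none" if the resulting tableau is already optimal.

Pivot element 15/4. New z-row = old z-row − (-1)·(row 3/(15/4)).
Updated z-row coefficients: x1: 0, x2: 0, x3: 0, s1: 8/5, s2: 1/5, s3: 4/15.
No coefficient is strictly negative; the tableau after this pivot is optimal.

none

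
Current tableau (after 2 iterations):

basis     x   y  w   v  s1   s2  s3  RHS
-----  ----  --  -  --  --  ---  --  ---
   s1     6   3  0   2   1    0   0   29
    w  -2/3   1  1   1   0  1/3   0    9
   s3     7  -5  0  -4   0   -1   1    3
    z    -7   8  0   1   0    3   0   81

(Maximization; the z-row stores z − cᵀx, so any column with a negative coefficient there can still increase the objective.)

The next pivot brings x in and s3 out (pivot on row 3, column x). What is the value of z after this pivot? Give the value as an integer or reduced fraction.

84

Minimum ratio for x: 3/7 = 3/7.
z changes by −(z-row coeff of x)·ratio = −(-7)·(3/7) = 3.
New z = 81 + 3 = 84.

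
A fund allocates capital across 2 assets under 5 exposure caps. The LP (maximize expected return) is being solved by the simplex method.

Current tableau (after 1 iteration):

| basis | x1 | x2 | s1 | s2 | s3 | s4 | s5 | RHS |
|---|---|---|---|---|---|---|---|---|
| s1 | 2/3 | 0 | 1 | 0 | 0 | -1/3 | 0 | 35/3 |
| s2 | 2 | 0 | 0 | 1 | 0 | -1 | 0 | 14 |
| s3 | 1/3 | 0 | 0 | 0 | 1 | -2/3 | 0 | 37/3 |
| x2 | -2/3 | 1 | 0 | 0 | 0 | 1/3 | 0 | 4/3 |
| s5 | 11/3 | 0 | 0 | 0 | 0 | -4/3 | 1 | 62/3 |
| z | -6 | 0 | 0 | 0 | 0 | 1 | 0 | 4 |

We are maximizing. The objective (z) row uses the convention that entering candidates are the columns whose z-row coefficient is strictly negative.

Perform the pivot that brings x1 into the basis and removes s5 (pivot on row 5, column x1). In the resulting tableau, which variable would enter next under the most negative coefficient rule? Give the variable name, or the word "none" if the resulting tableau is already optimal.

Pivot element 11/3. New z-row = old z-row − (-6)·(row 5/(11/3)).
Updated z-row coefficients: x1: 0, x2: 0, s1: 0, s2: 0, s3: 0, s4: -13/11, s5: 18/11.
The most negative is -13/11 in column s4, so s4 would enter next.

s4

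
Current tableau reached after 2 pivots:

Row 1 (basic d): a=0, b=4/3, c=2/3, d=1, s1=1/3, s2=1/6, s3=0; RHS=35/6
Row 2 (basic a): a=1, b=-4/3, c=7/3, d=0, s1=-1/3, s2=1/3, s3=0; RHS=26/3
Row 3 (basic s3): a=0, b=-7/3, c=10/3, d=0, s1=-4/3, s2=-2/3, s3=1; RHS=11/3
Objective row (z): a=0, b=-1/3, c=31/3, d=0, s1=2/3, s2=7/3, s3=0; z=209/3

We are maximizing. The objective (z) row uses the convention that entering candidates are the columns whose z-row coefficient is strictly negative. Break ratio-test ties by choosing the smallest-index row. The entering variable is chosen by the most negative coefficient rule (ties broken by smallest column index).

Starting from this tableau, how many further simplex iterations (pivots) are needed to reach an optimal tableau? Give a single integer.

pivot: b in, d out → z = 569/8
No improving column remains; optimal.

1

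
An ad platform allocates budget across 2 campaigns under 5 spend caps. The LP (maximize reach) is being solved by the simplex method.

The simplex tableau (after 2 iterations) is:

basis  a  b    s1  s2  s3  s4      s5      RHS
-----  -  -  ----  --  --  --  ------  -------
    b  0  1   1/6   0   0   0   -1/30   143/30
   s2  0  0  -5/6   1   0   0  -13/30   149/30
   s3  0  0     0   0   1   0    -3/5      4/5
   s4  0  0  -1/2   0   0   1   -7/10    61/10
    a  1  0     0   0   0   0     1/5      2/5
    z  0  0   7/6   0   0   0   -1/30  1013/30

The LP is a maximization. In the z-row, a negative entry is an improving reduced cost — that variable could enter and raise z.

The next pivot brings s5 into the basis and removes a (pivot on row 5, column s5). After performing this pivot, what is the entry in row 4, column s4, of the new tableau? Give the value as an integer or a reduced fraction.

1

Pivot element is row 5, column s5: 1/5.
Normalize row 5: new (row 5, s4) = 0/(1/5) = 0.
row 4 ← row 4 − (-7/10)·(new row 5): 1 − (-7/10)·0 = 1.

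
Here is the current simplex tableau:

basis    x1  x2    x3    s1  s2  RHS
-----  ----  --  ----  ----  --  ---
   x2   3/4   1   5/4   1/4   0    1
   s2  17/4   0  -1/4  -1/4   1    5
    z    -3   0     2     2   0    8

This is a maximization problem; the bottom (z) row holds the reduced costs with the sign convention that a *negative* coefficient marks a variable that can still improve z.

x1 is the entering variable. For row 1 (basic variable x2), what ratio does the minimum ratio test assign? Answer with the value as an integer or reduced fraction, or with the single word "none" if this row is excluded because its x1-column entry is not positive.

Ratio = RHS / (x1 entry) = 1 / (3/4) = 4/3.

4/3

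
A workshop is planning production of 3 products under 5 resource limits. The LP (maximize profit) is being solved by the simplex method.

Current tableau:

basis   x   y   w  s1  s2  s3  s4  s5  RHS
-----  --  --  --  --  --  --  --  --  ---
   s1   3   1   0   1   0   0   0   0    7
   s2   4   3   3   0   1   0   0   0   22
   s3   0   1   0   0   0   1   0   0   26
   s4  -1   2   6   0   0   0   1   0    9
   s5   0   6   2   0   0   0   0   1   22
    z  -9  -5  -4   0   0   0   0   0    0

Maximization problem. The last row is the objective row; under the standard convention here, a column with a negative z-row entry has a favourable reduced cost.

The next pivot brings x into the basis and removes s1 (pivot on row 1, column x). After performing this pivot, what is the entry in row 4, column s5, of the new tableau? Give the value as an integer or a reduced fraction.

Pivot element is row 1, column x: 3.
Normalize row 1: new (row 1, s5) = 0/3 = 0.
row 4 ← row 4 − (-1)·(new row 1): 0 − (-1)·0 = 0.

0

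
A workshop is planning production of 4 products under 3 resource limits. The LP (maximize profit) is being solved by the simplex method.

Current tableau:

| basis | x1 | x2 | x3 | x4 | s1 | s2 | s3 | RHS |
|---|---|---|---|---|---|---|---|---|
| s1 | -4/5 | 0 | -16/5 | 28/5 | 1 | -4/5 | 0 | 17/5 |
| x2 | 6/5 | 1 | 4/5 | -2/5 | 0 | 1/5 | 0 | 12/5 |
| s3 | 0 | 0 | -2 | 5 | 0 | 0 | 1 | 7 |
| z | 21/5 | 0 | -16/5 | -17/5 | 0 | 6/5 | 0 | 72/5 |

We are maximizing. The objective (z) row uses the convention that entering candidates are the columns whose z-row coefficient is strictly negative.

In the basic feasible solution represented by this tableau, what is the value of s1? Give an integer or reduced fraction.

s1 is basic (row 1); its value is the RHS of that row: 17/5.

17/5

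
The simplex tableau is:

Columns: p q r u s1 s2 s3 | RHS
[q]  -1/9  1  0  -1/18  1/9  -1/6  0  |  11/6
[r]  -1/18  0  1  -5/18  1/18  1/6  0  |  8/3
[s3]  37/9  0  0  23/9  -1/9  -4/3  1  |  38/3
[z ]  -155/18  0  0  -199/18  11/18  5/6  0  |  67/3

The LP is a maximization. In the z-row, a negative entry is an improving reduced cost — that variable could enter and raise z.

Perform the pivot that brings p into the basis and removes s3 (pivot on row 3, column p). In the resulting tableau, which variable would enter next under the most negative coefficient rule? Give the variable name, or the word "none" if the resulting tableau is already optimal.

u

Pivot element 37/9. New z-row = old z-row − (-155/18)·(row 3/(37/9)).
Updated z-row coefficients: p: 0, q: 0, r: 0, u: -211/37, s1: 14/37, s2: -145/74, s3: 155/74.
The most negative is -211/37 in column u, so u would enter next.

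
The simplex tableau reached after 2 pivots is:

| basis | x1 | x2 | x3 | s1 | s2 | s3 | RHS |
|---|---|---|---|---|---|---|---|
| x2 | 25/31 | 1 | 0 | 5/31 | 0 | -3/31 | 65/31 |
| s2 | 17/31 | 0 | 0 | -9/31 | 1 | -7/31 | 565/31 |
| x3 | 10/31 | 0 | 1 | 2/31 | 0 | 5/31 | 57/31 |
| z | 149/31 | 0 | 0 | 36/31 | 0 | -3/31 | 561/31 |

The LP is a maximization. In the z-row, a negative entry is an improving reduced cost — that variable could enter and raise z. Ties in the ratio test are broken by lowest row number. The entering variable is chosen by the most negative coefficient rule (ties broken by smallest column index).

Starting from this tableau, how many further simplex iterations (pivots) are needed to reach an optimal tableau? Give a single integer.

pivot: s3 in, x3 out → z = 96/5
No improving column remains; optimal.

1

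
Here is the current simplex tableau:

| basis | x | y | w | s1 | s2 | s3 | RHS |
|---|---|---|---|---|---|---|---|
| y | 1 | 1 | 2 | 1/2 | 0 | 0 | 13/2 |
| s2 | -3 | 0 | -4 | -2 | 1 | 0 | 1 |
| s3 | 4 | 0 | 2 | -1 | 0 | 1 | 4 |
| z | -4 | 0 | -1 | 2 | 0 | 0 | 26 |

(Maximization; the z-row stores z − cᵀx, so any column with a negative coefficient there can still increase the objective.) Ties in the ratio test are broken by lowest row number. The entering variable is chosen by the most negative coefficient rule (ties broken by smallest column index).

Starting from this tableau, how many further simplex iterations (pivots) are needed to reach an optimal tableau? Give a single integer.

1

pivot: x in, s3 out → z = 30
No improving column remains; optimal.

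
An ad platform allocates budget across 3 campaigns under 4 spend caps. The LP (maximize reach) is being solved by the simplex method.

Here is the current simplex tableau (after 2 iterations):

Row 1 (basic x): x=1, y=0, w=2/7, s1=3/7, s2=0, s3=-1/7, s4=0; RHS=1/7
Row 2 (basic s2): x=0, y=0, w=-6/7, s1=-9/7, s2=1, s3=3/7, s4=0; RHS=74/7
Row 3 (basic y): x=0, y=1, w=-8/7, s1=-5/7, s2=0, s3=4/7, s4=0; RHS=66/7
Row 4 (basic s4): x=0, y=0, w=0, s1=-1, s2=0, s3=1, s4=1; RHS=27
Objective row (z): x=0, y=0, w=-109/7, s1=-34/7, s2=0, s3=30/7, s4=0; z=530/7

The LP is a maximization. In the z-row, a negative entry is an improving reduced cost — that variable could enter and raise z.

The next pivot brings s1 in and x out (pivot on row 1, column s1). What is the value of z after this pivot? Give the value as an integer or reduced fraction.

232/3

Minimum ratio for s1: (1/7)/(3/7) = 1/3.
z changes by −(z-row coeff of s1)·ratio = −(-34/7)·(1/3) = 34/21.
New z = 530/7 + (34/21) = 232/3.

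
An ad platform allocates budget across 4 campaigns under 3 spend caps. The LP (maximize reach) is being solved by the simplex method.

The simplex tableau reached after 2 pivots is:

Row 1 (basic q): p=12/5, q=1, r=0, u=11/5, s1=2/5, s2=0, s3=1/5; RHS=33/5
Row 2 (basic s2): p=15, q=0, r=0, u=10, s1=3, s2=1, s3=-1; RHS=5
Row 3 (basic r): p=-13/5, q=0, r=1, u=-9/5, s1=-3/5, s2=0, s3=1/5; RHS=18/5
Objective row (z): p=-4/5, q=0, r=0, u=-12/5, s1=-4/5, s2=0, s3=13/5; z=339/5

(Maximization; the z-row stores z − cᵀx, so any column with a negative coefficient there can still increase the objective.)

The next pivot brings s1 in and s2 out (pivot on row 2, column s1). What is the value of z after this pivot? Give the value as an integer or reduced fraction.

1037/15

Minimum ratio for s1: 5/3 = 5/3.
z changes by −(z-row coeff of s1)·ratio = −(-4/5)·(5/3) = 4/3.
New z = 339/5 + (4/3) = 1037/15.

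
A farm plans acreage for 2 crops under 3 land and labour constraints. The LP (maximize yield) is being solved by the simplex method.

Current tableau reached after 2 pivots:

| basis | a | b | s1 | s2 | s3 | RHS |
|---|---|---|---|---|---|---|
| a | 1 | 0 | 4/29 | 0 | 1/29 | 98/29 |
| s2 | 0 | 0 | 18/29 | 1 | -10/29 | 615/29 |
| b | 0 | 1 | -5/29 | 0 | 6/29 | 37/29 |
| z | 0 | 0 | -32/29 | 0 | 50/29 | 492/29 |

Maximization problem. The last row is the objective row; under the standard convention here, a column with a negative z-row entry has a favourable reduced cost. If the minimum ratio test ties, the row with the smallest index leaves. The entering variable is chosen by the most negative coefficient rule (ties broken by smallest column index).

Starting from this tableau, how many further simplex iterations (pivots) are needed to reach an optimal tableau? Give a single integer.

pivot: s1 in, a out → z = 44
No improving column remains; optimal.

1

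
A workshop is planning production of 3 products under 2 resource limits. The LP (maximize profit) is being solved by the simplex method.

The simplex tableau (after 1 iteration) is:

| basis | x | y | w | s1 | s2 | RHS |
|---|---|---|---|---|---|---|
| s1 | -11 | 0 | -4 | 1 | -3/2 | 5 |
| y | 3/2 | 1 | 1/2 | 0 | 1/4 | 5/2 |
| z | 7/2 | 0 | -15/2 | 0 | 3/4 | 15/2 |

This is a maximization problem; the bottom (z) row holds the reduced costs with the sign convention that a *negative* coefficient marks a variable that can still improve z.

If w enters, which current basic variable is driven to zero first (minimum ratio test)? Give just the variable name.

y

Ratios: row 1 (s1): entry -4 ≤ 0, skip; row 2 (y): (5/2)/(1/2) = 5.
Minimum ratio 5 is in the y row, so y leaves.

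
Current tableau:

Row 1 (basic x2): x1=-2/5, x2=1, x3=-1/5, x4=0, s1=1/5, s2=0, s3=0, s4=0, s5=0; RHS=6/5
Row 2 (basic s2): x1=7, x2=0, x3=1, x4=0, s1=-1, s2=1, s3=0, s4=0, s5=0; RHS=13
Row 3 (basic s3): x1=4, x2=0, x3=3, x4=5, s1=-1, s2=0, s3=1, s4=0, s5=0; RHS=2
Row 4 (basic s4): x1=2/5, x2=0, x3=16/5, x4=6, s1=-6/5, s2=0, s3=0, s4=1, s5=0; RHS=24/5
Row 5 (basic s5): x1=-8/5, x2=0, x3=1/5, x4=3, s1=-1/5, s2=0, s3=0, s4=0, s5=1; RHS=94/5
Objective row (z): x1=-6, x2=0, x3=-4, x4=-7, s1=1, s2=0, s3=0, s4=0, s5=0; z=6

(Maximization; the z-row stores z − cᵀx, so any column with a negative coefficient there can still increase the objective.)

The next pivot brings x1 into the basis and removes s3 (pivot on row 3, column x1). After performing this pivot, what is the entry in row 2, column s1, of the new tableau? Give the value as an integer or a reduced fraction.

3/4

Pivot element is row 3, column x1: 4.
Normalize row 3: new (row 3, s1) = (-1)/4 = -1/4.
row 2 ← row 2 − 7·(new row 3): -1 − 7·(-1/4) = 3/4.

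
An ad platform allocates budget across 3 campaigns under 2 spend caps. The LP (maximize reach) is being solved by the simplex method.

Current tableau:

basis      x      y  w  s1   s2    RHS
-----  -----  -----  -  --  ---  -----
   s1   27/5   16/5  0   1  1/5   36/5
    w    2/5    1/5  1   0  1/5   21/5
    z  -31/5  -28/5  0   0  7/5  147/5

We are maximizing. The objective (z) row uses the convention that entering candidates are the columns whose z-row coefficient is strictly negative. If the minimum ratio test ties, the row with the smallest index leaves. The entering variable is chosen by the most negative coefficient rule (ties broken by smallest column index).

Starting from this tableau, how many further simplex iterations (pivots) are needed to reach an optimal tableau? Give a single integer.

2

pivot: x in, s1 out → z = 113/3
pivot: y in, x out → z = 42
No improving column remains; optimal.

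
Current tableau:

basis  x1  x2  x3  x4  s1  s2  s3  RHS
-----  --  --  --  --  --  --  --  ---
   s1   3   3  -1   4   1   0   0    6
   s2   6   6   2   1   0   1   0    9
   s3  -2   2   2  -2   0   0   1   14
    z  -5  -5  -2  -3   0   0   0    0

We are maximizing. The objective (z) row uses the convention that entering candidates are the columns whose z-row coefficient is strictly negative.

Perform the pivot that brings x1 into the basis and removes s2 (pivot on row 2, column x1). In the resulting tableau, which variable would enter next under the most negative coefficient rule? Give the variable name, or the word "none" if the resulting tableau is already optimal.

x4

Pivot element 6. New z-row = old z-row − (-5)·(row 2/6).
Updated z-row coefficients: x1: 0, x2: 0, x3: -1/3, x4: -13/6, s1: 0, s2: 5/6, s3: 0.
The most negative is -13/6 in column x4, so x4 would enter next.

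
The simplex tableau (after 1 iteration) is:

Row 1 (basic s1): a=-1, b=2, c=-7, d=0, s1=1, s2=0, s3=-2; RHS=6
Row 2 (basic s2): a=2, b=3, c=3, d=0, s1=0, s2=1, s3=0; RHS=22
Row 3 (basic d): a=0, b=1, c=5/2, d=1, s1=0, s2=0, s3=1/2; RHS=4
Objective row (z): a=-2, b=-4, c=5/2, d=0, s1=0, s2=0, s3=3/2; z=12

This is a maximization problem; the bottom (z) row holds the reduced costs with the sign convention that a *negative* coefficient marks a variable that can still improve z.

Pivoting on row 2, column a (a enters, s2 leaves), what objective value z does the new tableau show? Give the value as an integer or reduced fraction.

34

Minimum ratio for a: 22/2 = 11.
z changes by −(z-row coeff of a)·ratio = −(-2)·11 = 22.
New z = 12 + 22 = 34.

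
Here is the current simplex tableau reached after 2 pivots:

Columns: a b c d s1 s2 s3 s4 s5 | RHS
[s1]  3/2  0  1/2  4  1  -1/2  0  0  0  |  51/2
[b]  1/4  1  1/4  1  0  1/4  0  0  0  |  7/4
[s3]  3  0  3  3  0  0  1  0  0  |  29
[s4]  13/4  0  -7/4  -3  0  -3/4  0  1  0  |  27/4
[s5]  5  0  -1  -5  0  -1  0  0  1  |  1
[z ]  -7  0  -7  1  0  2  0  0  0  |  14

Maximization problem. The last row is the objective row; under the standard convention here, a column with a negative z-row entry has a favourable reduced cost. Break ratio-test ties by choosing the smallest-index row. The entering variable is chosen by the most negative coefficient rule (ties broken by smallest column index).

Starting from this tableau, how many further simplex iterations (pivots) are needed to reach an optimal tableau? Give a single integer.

pivot: a in, s5 out → z = 77/5
pivot: c in, b out → z = 63
No improving column remains; optimal.

2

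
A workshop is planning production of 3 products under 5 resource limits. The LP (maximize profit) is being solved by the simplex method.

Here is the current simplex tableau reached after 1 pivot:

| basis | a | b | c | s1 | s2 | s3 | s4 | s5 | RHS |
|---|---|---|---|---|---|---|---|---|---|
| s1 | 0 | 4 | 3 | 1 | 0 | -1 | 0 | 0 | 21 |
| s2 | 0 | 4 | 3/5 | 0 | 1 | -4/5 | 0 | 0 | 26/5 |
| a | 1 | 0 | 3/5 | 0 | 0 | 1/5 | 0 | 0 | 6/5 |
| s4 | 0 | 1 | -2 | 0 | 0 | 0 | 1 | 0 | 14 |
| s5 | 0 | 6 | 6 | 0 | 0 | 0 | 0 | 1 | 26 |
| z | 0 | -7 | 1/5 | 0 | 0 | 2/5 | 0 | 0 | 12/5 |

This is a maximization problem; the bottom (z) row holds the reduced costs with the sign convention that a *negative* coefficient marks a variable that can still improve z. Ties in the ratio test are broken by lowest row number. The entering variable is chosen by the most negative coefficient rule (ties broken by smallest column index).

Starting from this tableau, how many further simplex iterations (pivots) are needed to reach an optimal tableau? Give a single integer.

pivot: b in, s2 out → z = 23/2
pivot: s3 in, a out → z = 35/2
No improving column remains; optimal.

2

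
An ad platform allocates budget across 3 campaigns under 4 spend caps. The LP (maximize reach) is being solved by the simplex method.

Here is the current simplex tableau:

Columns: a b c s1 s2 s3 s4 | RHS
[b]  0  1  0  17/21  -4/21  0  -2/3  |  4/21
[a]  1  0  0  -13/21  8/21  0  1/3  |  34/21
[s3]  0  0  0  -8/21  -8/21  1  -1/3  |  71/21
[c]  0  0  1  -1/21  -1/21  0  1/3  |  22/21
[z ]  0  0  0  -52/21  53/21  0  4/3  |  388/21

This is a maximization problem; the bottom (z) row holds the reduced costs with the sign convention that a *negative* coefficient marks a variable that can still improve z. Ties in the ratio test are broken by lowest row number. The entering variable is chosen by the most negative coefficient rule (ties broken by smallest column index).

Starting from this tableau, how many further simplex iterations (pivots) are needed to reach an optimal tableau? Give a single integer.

pivot: s1 in, b out → z = 324/17
pivot: s4 in, c out → z = 108/5
No improving column remains; optimal.

2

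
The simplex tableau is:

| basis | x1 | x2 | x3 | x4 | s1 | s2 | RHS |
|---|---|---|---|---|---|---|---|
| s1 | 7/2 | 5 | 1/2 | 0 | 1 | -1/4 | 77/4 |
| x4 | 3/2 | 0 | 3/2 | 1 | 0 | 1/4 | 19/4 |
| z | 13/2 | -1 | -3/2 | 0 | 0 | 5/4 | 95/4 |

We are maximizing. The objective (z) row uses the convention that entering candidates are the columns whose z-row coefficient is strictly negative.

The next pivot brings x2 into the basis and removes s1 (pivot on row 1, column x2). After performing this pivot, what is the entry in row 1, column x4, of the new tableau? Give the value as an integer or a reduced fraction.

0

Pivot element is row 1, column x2: 5.
Normalize row 1: new (row 1, x4) = 0/5 = 0.
Row 1 is the pivot row, so the entry is 0.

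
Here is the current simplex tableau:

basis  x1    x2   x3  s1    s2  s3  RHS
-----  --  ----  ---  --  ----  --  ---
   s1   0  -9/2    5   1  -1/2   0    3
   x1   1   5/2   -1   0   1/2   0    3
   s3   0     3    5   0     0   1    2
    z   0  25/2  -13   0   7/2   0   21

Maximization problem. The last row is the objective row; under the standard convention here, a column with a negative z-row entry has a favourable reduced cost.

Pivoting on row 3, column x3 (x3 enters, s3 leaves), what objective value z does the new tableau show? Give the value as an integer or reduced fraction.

131/5

Minimum ratio for x3: 2/5 = 2/5.
z changes by −(z-row coeff of x3)·ratio = −(-13)·(2/5) = 26/5.
New z = 21 + (26/5) = 131/5.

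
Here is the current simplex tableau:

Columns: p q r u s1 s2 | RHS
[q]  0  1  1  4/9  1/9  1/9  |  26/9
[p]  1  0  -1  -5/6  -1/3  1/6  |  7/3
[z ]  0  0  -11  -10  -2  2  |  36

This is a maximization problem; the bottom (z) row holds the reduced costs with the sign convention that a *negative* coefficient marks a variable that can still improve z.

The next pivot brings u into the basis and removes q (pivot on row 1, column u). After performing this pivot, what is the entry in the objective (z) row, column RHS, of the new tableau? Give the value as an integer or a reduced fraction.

Pivot element is row 1, column u: 4/9.
Normalize row 1: new (row 1, RHS) = (26/9)/(4/9) = 13/2.
z-row ← z-row − (-10)·(new row 1): 36 − (-10)·(13/2) = 101.

101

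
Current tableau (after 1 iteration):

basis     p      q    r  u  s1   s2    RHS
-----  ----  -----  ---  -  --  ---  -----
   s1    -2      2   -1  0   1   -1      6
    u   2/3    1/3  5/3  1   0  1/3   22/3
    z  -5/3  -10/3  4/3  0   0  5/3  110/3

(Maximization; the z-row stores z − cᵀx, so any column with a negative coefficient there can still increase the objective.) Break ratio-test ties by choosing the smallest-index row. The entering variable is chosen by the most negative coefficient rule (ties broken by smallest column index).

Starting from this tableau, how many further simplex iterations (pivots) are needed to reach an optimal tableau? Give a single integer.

2

pivot: q in, s1 out → z = 140/3
pivot: p in, u out → z = 235/3
No improving column remains; optimal.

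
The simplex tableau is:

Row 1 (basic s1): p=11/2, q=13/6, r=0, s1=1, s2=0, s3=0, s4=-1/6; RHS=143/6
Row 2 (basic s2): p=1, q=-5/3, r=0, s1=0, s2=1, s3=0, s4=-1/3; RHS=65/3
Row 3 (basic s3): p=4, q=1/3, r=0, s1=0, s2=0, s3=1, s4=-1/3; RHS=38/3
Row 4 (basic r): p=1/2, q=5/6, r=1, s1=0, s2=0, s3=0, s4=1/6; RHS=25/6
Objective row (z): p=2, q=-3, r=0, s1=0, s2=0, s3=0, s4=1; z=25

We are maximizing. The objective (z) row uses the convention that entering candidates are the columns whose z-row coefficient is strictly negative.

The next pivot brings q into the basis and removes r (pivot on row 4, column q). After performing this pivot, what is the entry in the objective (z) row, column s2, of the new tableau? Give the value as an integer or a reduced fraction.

0

Pivot element is row 4, column q: 5/6.
Normalize row 4: new (row 4, s2) = 0/(5/6) = 0.
z-row ← z-row − (-3)·(new row 4): 0 − (-3)·0 = 0.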